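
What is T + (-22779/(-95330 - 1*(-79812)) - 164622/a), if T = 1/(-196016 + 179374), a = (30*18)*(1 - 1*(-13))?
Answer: -1651997257243/81348925140 ≈ -20.308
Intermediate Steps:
a = 7560 (a = 540*(1 + 13) = 540*14 = 7560)
T = -1/16642 (T = 1/(-16642) = -1/16642 ≈ -6.0089e-5)
T + (-22779/(-95330 - 1*(-79812)) - 164622/a) = -1/16642 + (-22779/(-95330 - 1*(-79812)) - 164622/7560) = -1/16642 + (-22779/(-95330 + 79812) - 164622*1/7560) = -1/16642 + (-22779/(-15518) - 27437/1260) = -1/16642 + (-22779*(-1/15518) - 27437/1260) = -1/16642 + (22779/15518 - 27437/1260) = -1/16642 - 198532913/9776340 = -1651997257243/81348925140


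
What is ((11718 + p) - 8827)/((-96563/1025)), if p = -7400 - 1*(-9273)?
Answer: -4883100/96563 ≈ -50.569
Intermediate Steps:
p = 1873 (p = -7400 + 9273 = 1873)
((11718 + p) - 8827)/((-96563/1025)) = ((11718 + 1873) - 8827)/((-96563/1025)) = (13591 - 8827)/((-96563*1/1025)) = 4764/(-96563/1025) = 4764*(-1025/96563) = -4883100/96563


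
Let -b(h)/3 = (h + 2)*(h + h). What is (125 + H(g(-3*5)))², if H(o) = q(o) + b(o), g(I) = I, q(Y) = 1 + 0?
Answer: 1089936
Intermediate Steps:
q(Y) = 1
b(h) = -6*h*(2 + h) (b(h) = -3*(h + 2)*(h + h) = -3*(2 + h)*2*h = -6*h*(2 + h))
H(o) = 1 - 6*o*(2 + o)
(125 + H(g(-3*5)))² = (125 + (1 - 6*(-3*5)*(2 - 3*5)))² = (125 + (1 - 6*(-15)*(2 - 15)))² = (125 + (1 - 6*(-15)*(-13)))² = (125 + (1 - 1170))² = (125 - 1169)² = (-1044)² = 1089936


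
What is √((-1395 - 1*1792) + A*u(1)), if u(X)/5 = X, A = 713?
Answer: 3*√42 ≈ 19.442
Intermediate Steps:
u(X) = 5*X
√((-1395 - 1*1792) + A*u(1)) = √((-1395 - 1*1792) + 713*(5*1)) = √((-1395 - 1792) + 713*5) = √(-3187 + 3565) = √378 = 3*√42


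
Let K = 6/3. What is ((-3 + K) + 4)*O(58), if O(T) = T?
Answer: 174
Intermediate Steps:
K = 2 (K = 6*(⅓) = 2)
((-3 + K) + 4)*O(58) = ((-3 + 2) + 4)*58 = (-1 + 4)*58 = 3*58 = 174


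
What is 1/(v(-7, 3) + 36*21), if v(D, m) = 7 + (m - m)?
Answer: 1/763 ≈ 0.0013106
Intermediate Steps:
v(D, m) = 7 (v(D, m) = 7 + 0 = 7)
1/(v(-7, 3) + 36*21) = 1/(7 + 36*21) = 1/(7 + 756) = 1/763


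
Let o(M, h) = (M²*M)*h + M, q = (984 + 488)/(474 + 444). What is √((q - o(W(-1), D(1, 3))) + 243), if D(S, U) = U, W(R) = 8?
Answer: I*√30417573/153 ≈ 36.047*I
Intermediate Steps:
q = 736/459 (q = 1472/918 = 1472*(1/918) = 736/459 ≈ 1.6035)
o(M, h) = M + h*M³ (o(M, h) = M³*h + M = h*M³ + M = M + h*M³)
√((q - o(W(-1), D(1, 3))) + 243) = √((736/459 - (8 + 3*8³)) + 243) = √((736/459 - (8 + 3*512)) + 243) = √((736/459 - (8 + 1536)) + 243) = √((736/459 - 1*1544) + 243) = √((736/459 - 1544) + 243) = √(-707960/459 + 243) = √(-596423/459) = I*√30417573/153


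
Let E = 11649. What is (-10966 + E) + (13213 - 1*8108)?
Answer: 5788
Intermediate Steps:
(-10966 + E) + (13213 - 1*8108) = (-10966 + 11649) + (13213 - 1*8108) = 683 + (13213 - 8108) = 683 + 5105 = 5788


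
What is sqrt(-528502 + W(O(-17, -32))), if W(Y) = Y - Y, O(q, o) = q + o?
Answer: I*sqrt(528502) ≈ 726.98*I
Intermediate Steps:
O(q, o) = o + q
W(Y) = 0
sqrt(-528502 + W(O(-17, -32))) = sqrt(-528502 + 0) = sqrt(-528502) = I*sqrt(528502)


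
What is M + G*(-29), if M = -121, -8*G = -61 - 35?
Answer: -469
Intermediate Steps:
G = 12 (G = -(-61 - 35)/8 = -1/8*(-96) = 12)
M + G*(-29) = -121 + 12*(-29) = -121 - 348 = -469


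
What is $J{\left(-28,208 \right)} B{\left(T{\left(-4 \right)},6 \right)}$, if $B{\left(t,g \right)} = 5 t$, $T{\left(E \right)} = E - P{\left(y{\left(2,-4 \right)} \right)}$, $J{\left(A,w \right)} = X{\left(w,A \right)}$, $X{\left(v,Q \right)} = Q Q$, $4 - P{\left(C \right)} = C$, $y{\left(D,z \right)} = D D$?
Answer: $-15680$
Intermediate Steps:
$y{\left(D,z \right)} = D^{2}$
$P{\left(C \right)} = 4 - C$
$X{\left(v,Q \right)} = Q^{2}$
$J{\left(A,w \right)} = A^{2}$
$T{\left(E \right)} = E$ ($T{\left(E \right)} = E - \left(4 - 2^{2}\right) = E - \left(4 - 4\right) = E - 0 = E + 0 = E$)
$J{\left(-28,208 \right)} B{\left(T{\left(-4 \right)},6 \right)} = \left(-28\right)^{2} \cdot 5 \left(-4\right) = 784 \left(-20\right) = -15680$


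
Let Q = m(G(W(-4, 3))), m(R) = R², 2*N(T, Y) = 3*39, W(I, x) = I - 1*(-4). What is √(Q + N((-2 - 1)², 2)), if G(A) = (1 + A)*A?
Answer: 3*√26/2 ≈ 7.6485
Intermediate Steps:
W(I, x) = 4 + I (W(I, x) = I + 4 = 4 + I)
N(T, Y) = 117/2 (N(T, Y) = (3*39)/2 = (½)*117 = 117/2)
G(A) = A*(1 + A)
Q = 0 (Q = ((4 - 4)*(1 + (4 - 4)))² = (0*(1 + 0))² = (0*1)² = 0² = 0)
√(Q + N((-2 - 1)², 2)) = √(0 + 117/2) = √(117/2) = 3*√26/2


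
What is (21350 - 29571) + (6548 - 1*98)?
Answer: -1771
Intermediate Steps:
(21350 - 29571) + (6548 - 1*98) = -8221 + (6548 - 98) = -8221 + 6450 = -1771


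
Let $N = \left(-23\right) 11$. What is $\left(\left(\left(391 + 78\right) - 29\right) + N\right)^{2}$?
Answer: $34969$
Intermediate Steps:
$N = -253$
$\left(\left(\left(391 + 78\right) - 29\right) + N\right)^{2} = \left(\left(\left(391 + 78\right) - 29\right) - 253\right)^{2} = \left(\left(469 - 29\right) - 253\right)^{2} = \left(440 - 253\right)^{2} = 187^{2} = 34969$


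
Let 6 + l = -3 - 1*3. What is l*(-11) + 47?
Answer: 179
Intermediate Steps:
l = -12 (l = -6 + (-3 - 1*3) = -6 + (-3 - 3) = -6 - 6 = -12)
l*(-11) + 47 = -12*(-11) + 47 = 132 + 47 = 179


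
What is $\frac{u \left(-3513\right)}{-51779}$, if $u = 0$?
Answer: $0$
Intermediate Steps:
$\frac{u \left(-3513\right)}{-51779} = \frac{0 \left(-3513\right)}{-51779} = 0 \left(- \frac{1}{51779}\right) = 0$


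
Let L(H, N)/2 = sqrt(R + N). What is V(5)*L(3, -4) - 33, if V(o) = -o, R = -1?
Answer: -33 - 10*I*sqrt(5) ≈ -33.0 - 22.361*I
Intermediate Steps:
L(H, N) = 2*sqrt(-1 + N)
V(5)*L(3, -4) - 33 = (-1*5)*(2*sqrt(-1 - 4)) - 33 = -10*sqrt(-5) - 33 = -10*I*sqrt(5) - 33 = -33 - 10*I*sqrt(5)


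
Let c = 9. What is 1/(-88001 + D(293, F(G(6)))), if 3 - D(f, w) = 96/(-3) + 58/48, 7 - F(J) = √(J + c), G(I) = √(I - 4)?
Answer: -24/2111213 ≈ -1.1368e-5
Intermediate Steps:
G(I) = √(-4 + I)
F(J) = 7 - √(9 + J) (F(J) = 7 - √(J + 9) = 7 - √(9 + J))
D(f, w) = 811/24 (D(f, w) = 3 - (96/(-3) + 58/48) = 3 - (96*(-⅓) + 58*(1/48)) = 3 - (-32 + 29/24) = 3 - 1*(-739/24) = 3 + 739/24 = 811/24)
1/(-88001 + D(293, F(G(6)))) = 1/(-88001 + 811/24) = 1/(-2111213/24) = -24/2111213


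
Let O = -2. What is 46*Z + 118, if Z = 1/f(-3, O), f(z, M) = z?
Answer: 308/3 ≈ 102.67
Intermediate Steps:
Z = -1/3 (Z = 1/(-3) = -1/3 ≈ -0.33333)
46*Z + 118 = 46*(-1/3) + 118 = -46/3 + 118 = 308/3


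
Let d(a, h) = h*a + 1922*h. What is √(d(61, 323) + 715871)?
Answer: 2*√339095 ≈ 1164.6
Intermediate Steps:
d(a, h) = 1922*h + a*h (d(a, h) = a*h + 1922*h = 1922*h + a*h)
√(d(61, 323) + 715871) = √(323*(1922 + 61) + 715871) = √(323*1983 + 715871) = √(640509 + 715871) = √1356380 = 2*√339095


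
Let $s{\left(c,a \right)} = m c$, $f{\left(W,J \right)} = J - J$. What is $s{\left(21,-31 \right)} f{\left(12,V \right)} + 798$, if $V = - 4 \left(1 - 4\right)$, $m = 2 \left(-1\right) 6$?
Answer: $798$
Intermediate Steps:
$m = -12$ ($m = \left(-2\right) 6 = -12$)
$V = 12$ ($V = \left(-4\right) \left(-3\right) = 12$)
$f{\left(W,J \right)} = 0$
$s{\left(c,a \right)} = - 12 c$
$s{\left(21,-31 \right)} f{\left(12,V \right)} + 798 = \left(-12\right) 21 \cdot 0 + 798 = \left(-252\right) 0 + 798 = 0 + 798 = 798$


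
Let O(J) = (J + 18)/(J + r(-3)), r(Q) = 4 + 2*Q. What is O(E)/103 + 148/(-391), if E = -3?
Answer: -16417/40273 ≈ -0.40764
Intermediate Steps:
O(J) = (18 + J)/(-2 + J) (O(J) = (J + 18)/(J + (4 + 2*(-3))) = (18 + J)/(J + (4 - 6)) = (18 + J)/(J - 2) = (18 + J)/(-2 + J))
O(E)/103 + 148/(-391) = ((18 - 3)/(-2 - 3))/103 + 148/(-391) = (15/(-5))*(1/103) + 148*(-1/391) = -⅕*15*(1/103) - 148/391 = -3*1/103 - 148/391 = -3/103 - 148/391 = -16417/40273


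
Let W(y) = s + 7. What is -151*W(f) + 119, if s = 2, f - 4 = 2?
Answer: -1240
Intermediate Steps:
f = 6 (f = 4 + 2 = 6)
W(y) = 9 (W(y) = 2 + 7 = 9)
-151*W(f) + 119 = -151*9 + 119 = -1359 + 119 = -1240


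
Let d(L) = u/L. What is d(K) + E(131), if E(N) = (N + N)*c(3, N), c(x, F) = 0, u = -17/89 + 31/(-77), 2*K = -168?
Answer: 339/47971 ≈ 0.0070668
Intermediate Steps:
K = -84 (K = (½)*(-168) = -84)
u = -4068/6853 (u = -17*1/89 + 31*(-1/77) = -17/89 - 31/77 = -4068/6853 ≈ -0.59361)
E(N) = 0 (E(N) = (N + N)*0 = (2*N)*0 = 0)
d(L) = -4068/(6853*L)
d(K) + E(131) = -4068/6853/(-84) + 0 = -4068/6853*(-1/84) + 0 = 339/47971 + 0 = 339/47971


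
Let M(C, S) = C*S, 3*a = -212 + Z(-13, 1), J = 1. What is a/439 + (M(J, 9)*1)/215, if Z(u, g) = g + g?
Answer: -11099/94385 ≈ -0.11759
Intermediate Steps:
Z(u, g) = 2*g
a = -70 (a = (-212 + 2*1)/3 = (-212 + 2)/3 = (1/3)*(-210) = -70)
a/439 + (M(J, 9)*1)/215 = -70/439 + ((1*9)*1)/215 = -70*1/439 + (9*1)*(1/215) = -70/439 + 9*(1/215) = -70/439 + 9/215 = -11099/94385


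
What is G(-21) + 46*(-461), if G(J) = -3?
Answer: -21209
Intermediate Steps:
G(-21) + 46*(-461) = -3 + 46*(-461) = -3 - 21206 = -21209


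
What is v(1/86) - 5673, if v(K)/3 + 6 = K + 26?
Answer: -482715/86 ≈ -5613.0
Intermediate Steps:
v(K) = 60 + 3*K (v(K) = -18 + 3*(K + 26) = -18 + 3*(26 + K) = -18 + (78 + 3*K) = 60 + 3*K)
v(1/86) - 5673 = (60 + 3/86) - 5673 = 5163/86 - 5673 = -482715/86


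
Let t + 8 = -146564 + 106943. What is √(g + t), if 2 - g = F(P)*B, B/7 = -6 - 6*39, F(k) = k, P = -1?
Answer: 7*I*√843 ≈ 203.24*I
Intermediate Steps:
B = -1680 (B = 7*(-6 - 6*39) = 7*(-6 - 234) = 7*(-240) = -1680)
t = -39629 (t = -8 + (-146564 + 106943) = -8 - 39621 = -39629)
g = -1678 (g = 2 - (-1)*(-1680) = 2 - 1*1680 = 2 - 1680 = -1678)
√(g + t) = √(-1678 - 39629) = √(-41307) = 7*I*√843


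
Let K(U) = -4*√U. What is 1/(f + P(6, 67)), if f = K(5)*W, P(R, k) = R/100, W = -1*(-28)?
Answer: -150/156799991 - 280000*√5/156799991 ≈ -0.0039939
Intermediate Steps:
W = 28
P(R, k) = R/100 (P(R, k) = R*(1/100) = R/100)
f = -112*√5 (f = -4*√5*28 = -112*√5 ≈ -250.44)
1/(f + P(6, 67)) = 1/(-112*√5 + (1/100)*6) = 1/(-112*√5 + 3/50) = 1/(3/50 - 112*√5)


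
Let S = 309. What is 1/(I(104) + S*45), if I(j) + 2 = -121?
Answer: 1/13782 ≈ 7.2558e-5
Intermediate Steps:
I(j) = -123 (I(j) = -2 - 121 = -123)
1/(I(104) + S*45) = 1/(-123 + 309*45) = 1/(-123 + 13905) = 1/13782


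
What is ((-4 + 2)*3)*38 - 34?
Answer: -262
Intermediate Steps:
((-4 + 2)*3)*38 - 34 = -2*3*38 - 34 = -6*38 - 34 = -228 - 34 = -262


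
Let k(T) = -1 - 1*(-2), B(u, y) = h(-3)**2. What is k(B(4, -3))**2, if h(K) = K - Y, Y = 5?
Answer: 1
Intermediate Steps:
h(K) = -5 + K (h(K) = K - 1*5 = K - 5 = -5 + K)
B(u, y) = 64 (B(u, y) = (-5 - 3)**2 = (-8)**2 = 64)
k(T) = 1 (k(T) = -1 + 2 = 1)
k(B(4, -3))**2 = 1**2 = 1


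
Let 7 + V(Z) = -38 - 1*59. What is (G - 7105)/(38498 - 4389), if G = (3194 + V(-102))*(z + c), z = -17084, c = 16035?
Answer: -3248515/34109 ≈ -95.239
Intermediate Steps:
V(Z) = -104 (V(Z) = -7 + (-38 - 1*59) = -7 + (-38 - 59) = -7 - 97 = -104)
G = -3241410 (G = (3194 - 104)*(-17084 + 16035) = 3090*(-1049) = -3241410)
(G - 7105)/(38498 - 4389) = (-3241410 - 7105)/(38498 - 4389) = -3248515/34109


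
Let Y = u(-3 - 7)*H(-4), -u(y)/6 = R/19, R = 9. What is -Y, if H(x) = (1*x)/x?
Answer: 54/19 ≈ 2.8421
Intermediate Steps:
H(x) = 1 (H(x) = x/x = 1)
u(y) = -54/19
Y = -54/19 (Y = -54/19*1 = -54/19 ≈ -2.8421)
-Y = -1*(-54/19) = 54/19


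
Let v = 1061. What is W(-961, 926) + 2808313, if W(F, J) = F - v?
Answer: 2806291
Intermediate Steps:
W(F, J) = -1061 + F (W(F, J) = F - 1*1061 = F - 1061 = -1061 + F)
W(-961, 926) + 2808313 = (-1061 - 961) + 2808313 = -2022 + 2808313 = 2806291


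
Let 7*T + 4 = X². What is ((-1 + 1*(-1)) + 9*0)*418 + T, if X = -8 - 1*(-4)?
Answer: -5840/7 ≈ -834.29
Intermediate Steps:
X = -4 (X = -8 + 4 = -4)
T = 12/7 (T = -4/7 + (⅐)*(-4)² = -4/7 + (⅐)*16 = -4/7 + 16/7 = 12/7 ≈ 1.7143)
((-1 + 1*(-1)) + 9*0)*418 + T = ((-1 + 1*(-1)) + 9*0)*418 + 12/7 = ((-1 - 1) + 0)*418 + 12/7 = (-2 + 0)*418 + 12/7 = -2*418 + 12/7 = -836 + 12/7 = -5840/7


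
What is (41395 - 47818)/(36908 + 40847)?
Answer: -6423/77755 ≈ -0.082606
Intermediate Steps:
(41395 - 47818)/(36908 + 40847) = -6423/77755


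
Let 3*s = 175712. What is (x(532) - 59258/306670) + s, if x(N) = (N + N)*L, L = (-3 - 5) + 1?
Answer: 23516593393/460005 ≈ 51123.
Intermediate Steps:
s = 175712/3 (s = (⅓)*175712 = 175712/3 ≈ 58571.)
L = -7 (L = -8 + 1 = -7)
x(N) = -14*N (x(N) = (N + N)*(-7) = (2*N)*(-7) = -14*N)
(x(532) - 59258/306670) + s = (-14*532 - 59258/306670) + 175712/3 = (-7448 - 59258*1/306670) + 175712/3 = (-7448 - 29629/153335) + 175712/3 = -1142068709/153335 + 175712/3 = 23516593393/460005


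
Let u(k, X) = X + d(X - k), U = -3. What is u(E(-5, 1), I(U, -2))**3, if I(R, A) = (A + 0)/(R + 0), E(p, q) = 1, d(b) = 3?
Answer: 1331/27 ≈ 49.296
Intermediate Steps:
I(R, A) = A/R
u(k, X) = 3 + X (u(k, X) = X + 3 = 3 + X)
u(E(-5, 1), I(U, -2))**3 = (3 - 2/(-3))**3 = (3 - 2*(-1/3))**3 = (3 + 2/3)**3 = (11/3)**3 = 1331/27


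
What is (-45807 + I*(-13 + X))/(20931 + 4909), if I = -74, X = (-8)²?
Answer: -49581/25840 ≈ -1.9188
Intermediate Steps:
X = 64
(-45807 + I*(-13 + X))/(20931 + 4909) = (-45807 - 74*(-13 + 64))/(20931 + 4909) = (-45807 - 74*51)/25840 = (-45807 - 3774)*(1/25840) = -49581*1/25840 = -49581/25840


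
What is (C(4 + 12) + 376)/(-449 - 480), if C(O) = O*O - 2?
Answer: -630/929 ≈ -0.67815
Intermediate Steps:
C(O) = -2 + O² (C(O) = O² - 2 = -2 + O²)
(C(4 + 12) + 376)/(-449 - 480) = ((-2 + (4 + 12)²) + 376)/(-449 - 480) = ((-2 + 16²) + 376)/(-929) = ((-2 + 256) + 376)*(-1/929) = (254 + 376)*(-1/929) = 630*(-1/929) = -630/929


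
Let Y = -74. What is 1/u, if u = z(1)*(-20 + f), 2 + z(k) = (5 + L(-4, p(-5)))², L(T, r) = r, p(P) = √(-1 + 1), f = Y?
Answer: -1/2162 ≈ -0.00046253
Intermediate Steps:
f = -74
p(P) = 0 (p(P) = √0 = 0)
z(k) = 23 (z(k) = -2 + (5 + 0)² = -2 + 5² = -2 + 25 = 23)
u = -2162 (u = 23*(-20 - 74) = 23*(-94) = -2162)
1/u = 1/(-2162) = -1/2162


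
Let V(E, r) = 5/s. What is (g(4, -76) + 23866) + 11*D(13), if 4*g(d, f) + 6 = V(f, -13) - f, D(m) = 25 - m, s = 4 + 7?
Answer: 1056687/44 ≈ 24016.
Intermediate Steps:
s = 11
V(E, r) = 5/11
g(d, f) = -61/44 - f/4 (g(d, f) = -3/2 + (5/11 - f)/4 = -3/2 + (5/44 - f/4) = -61/44 - f/4)
(g(4, -76) + 23866) + 11*D(13) = ((-61/44 - ¼*(-76)) + 23866) + 11*(25 - 1*13) = ((-61/44 + 19) + 23866) + 11*(25 - 13) = (775/44 + 23866) + 11*12 = 1050879/44 + 132 = 1056687/44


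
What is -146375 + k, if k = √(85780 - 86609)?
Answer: -146375 + I*√829 ≈ -1.4638e+5 + 28.792*I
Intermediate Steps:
k = I*√829 (k = √(-829) = I*√829 ≈ 28.792*I)
-146375 + k = -146375 + I*√829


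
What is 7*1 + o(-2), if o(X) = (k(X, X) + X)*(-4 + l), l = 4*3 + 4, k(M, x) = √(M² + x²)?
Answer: -17 + 24*√2 ≈ 16.941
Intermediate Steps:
l = 16 (l = 12 + 4 = 16)
o(X) = 12*X + 12*√2*√(X²) (o(X) = (√(X² + X²) + X)*(-4 + 16) = (√(2*X²) + X)*12 = (√2*√(X²) + X)*12 = (X + √2*√(X²))*12 = 12*X + 12*√2*√(X²))
7*1 + o(-2) = 7*1 + (12*(-2) + 12*√2*√((-2)²)) = 7 + (-24 + 12*√2*√4) = 7 + (-24 + 12*√2*2) = 7 + (-24 + 24*√2) = -17 + 24*√2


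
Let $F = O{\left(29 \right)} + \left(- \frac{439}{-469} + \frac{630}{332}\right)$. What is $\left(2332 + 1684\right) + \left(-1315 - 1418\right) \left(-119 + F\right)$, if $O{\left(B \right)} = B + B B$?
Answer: $- \frac{160084274215}{77854} \approx -2.0562 \cdot 10^{6}$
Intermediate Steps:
$O{\left(B \right)} = B + B^{2}$
$F = \frac{67953589}{77854}$ ($F = 29 \left(1 + 29\right) + \left(- \frac{439}{-469} + \frac{630}{332}\right) = 29 \cdot 30 + \left(\left(-439\right) \left(- \frac{1}{469}\right) + 630 \cdot \frac{1}{332}\right) = 870 + \left(\frac{439}{469} + \frac{315}{166}\right) = 870 + \frac{220609}{77854} = \frac{67953589}{77854} \approx 872.83$)
$\left(2332 + 1684\right) + \left(-1315 - 1418\right) \left(-119 + F\right) = \left(2332 + 1684\right) + \left(-1315 - 1418\right) \left(-119 + \frac{67953589}{77854}\right) = 4016 - \frac{160396935879}{77854} = - \frac{160084274215}{77854}$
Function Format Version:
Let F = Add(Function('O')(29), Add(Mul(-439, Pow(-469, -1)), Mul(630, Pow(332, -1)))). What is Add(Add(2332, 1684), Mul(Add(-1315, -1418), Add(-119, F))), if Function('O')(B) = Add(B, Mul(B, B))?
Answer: Rational(-160084274215, 77854) ≈ -2.0562e+6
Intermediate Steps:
Function('O')(B) = Add(B, Pow(B, 2))
F = Rational(67953589, 77854) (F = Add(Mul(29, Add(1, 29)), Add(Mul(-439, Pow(-469, -1)), Mul(630, Pow(332, -1)))) = Add(Mul(29, 30), Add(Mul(-439, Rational(-1, 469)), Mul(630, Rational(1, 332)))) = Add(870, Add(Rational(439, 469), Rational(315, 166))) = Add(870, Rational(220609, 77854)) = Rational(67953589, 77854) ≈ 872.83)
Add(Add(2332, 1684), Mul(Add(-1315, -1418), Add(-119, F))) = Add(Add(2332, 1684), Mul(Add(-1315, -1418), Add(-119, Rational(67953589, 77854)))) = Add(4016, Mul(-2733, Rational(58688963, 77854))) = Add(4016, Rational(-160396935879, 77854)) = Rational(-160084274215, 77854)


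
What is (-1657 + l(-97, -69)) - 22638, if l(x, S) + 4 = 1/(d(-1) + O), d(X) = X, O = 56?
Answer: -1336444/55 ≈ -24299.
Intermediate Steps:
l(x, S) = -219/55 (l(x, S) = -4 + 1/(-1 + 56) = -4 + 1/55 = -219/55)
(-1657 + l(-97, -69)) - 22638 = (-1657 - 219/55) - 22638 = -91354/55 - 22638 = -1336444/55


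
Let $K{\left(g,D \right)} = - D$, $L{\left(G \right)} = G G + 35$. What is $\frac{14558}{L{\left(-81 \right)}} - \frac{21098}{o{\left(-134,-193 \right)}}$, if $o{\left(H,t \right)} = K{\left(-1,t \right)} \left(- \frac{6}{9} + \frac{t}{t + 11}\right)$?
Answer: $- \frac{37689295279}{136850510} \approx -275.4$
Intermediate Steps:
$L{\left(G \right)} = 35 + G^{2}$ ($L{\left(G \right)} = G^{2} + 35 = 35 + G^{2}$)
$o{\left(H,t \right)} = - t \left(- \frac{2}{3} + \frac{t}{11 + t}\right)$ ($o{\left(H,t \right)} = - t \left(- \frac{6}{9} + \frac{t}{t + 11}\right) = - t \left(\left(-6\right) \frac{1}{9} + \frac{t}{11 + t}\right) = - t \left(- \frac{2}{3} + \frac{t}{11 + t}\right)$)
$\frac{14558}{L{\left(-81 \right)}} - \frac{21098}{o{\left(-134,-193 \right)}} = \frac{14558}{35 + \left(-81\right)^{2}} - \frac{21098}{\frac{1}{3} \left(-193\right) \frac{1}{11 - 193} \left(22 - -193\right)} = \frac{14558}{35 + 6561} - \frac{21098}{\frac{1}{3} \left(-193\right) \frac{1}{-182} \left(22 + 193\right)} = \frac{14558}{6596} - \frac{21098}{\frac{1}{3} \left(-193\right) \left(- \frac{1}{182}\right) 215} = 14558 \cdot \frac{1}{6596} - \frac{21098}{\frac{41495}{546}} = \frac{7279}{3298} - \frac{11519508}{41495} = - \frac{37689295279}{136850510}$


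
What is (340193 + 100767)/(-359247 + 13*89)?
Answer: -44096/35809 ≈ -1.2314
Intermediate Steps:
(340193 + 100767)/(-359247 + 13*89) = 440960/(-359247 + 1157) = 440960/(-358090) = 440960*(-1/358090) = -44096/35809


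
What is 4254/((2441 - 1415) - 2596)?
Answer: -2127/785 ≈ -2.7096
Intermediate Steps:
4254/((2441 - 1415) - 2596) = 4254/(1026 - 2596) = 4254/(-1570) = 4254*(-1/1570) = -2127/785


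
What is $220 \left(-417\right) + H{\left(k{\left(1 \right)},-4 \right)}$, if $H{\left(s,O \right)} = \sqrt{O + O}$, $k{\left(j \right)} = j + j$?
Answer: $-91740 + 2 i \sqrt{2} \approx -91740.0 + 2.8284 i$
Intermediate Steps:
$k{\left(j \right)} = 2 j$
$H{\left(s,O \right)} = \sqrt{2} \sqrt{O}$ ($H{\left(s,O \right)} = \sqrt{2 O} = \sqrt{2} \sqrt{O}$)
$220 \left(-417\right) + H{\left(k{\left(1 \right)},-4 \right)} = 220 \left(-417\right) + \sqrt{2} \sqrt{-4} = -91740 + \sqrt{2} \cdot 2 i = -91740 + 2 i \sqrt{2}$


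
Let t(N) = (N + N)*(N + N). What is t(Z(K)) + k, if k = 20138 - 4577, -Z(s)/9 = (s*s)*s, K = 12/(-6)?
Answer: 36297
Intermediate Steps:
K = -2 (K = 12*(-⅙) = -2)
Z(s) = -9*s³ (Z(s) = -9*s*s*s = -9*s²*s = -9*s³)
t(N) = 4*N² (t(N) = (2*N)*(2*N) = 4*N²)
k = 15561
t(Z(K)) + k = 4*(-9*(-2)³)² + 15561 = 4*(-9*(-8))² + 15561 = 4*72² + 15561 = 4*5184 + 15561 = 20736 + 15561 = 36297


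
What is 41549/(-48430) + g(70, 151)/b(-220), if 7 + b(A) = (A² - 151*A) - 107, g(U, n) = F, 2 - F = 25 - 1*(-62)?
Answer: -847652336/986833895 ≈ -0.85896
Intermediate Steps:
F = -85 (F = 2 - (25 - 1*(-62)) = 2 - (25 + 62) = 2 - 1*87 = 2 - 87 = -85)
g(U, n) = -85
b(A) = -114 + A² - 151*A (b(A) = -7 + ((A² - 151*A) - 107) = -7 + (-107 + A² - 151*A) = -114 + A² - 151*A)
41549/(-48430) + g(70, 151)/b(-220) = 41549/(-48430) - 85/(-114 + (-220)² - 151*(-220)) = 41549*(-1/48430) - 85/(-114 + 48400 + 33220) = -41549/48430 - 85/81506 = -847652336/986833895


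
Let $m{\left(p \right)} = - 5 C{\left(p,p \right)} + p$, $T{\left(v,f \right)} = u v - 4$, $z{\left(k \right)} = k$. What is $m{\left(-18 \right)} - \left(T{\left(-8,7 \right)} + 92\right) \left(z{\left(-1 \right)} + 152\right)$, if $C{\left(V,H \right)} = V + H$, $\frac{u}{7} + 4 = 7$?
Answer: $12242$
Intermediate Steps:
$u = 21$ ($u = -28 + 7 \cdot 7 = -28 + 49 = 21$)
$T{\left(v,f \right)} = -4 + 21 v$ ($T{\left(v,f \right)} = 21 v - 4 = -4 + 21 v$)
$C{\left(V,H \right)} = H + V$
$m{\left(p \right)} = - 9 p$ ($m{\left(p \right)} = - 5 \left(p + p\right) + p = - 5 \cdot 2 p + p = - 10 p + p = - 9 p$)
$m{\left(-18 \right)} - \left(T{\left(-8,7 \right)} + 92\right) \left(z{\left(-1 \right)} + 152\right) = \left(-9\right) \left(-18\right) - \left(\left(-4 + 21 \left(-8\right)\right) + 92\right) \left(-1 + 152\right) = 162 - \left(\left(-4 - 168\right) + 92\right) 151 = 162 - \left(-172 + 92\right) 151 = 162 - \left(-80\right) 151 = 162 - -12080 = 162 + 12080 = 12242$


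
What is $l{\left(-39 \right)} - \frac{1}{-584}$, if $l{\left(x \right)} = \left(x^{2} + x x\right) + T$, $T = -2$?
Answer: $\frac{1775361}{584} \approx 3040.0$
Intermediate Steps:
$l{\left(x \right)} = -2 + 2 x^{2}$ ($l{\left(x \right)} = \left(x^{2} + x x\right) - 2 = \left(x^{2} + x^{2}\right) - 2 = 2 x^{2} - 2 = -2 + 2 x^{2}$)
$l{\left(-39 \right)} - \frac{1}{-584} = \left(-2 + 2 \left(-39\right)^{2}\right) - \frac{1}{-584} = \left(-2 + 2 \cdot 1521\right) - - \frac{1}{584} = \left(-2 + 3042\right) + \frac{1}{584} = 3040 + \frac{1}{584} = \frac{1775361}{584}$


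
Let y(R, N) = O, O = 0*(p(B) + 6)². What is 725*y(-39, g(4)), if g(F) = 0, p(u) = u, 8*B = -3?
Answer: 0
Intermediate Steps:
B = -3/8 (B = (⅛)*(-3) = -3/8 ≈ -0.37500)
O = 0 (O = 0*(-3/8 + 6)² = 0*(45/8)² = 0*(2025/64) = 0)
y(R, N) = 0
725*y(-39, g(4)) = 725*0 = 0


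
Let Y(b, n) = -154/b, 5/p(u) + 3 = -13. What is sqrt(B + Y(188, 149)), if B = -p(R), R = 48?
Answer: I*sqrt(17907)/188 ≈ 0.71179*I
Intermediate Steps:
p(u) = -5/16 (p(u) = 5/(-3 - 13) = 5/(-16) = 5*(-1/16) = -5/16)
B = 5/16 (B = -1*(-5/16) = 5/16 ≈ 0.31250)
sqrt(B + Y(188, 149)) = sqrt(5/16 - 154/188) = sqrt(5/16 - 154*1/188) = sqrt(5/16 - 77/94) = sqrt(-381/752) = I*sqrt(17907)/188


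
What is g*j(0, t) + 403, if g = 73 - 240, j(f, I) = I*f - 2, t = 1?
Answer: 737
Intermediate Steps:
j(f, I) = -2 + I*f
g = -167
g*j(0, t) + 403 = -167*(-2 + 1*0) + 403 = -167*(-2 + 0) + 403 = -167*(-2) + 403 = 334 + 403 = 737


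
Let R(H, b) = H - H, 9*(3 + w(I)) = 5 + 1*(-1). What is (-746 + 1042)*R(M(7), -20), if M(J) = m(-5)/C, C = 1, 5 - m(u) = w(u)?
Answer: 0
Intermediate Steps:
w(I) = -23/9 (w(I) = -3 + (5 + 1*(-1))/9 = -3 + (5 - 1)/9 = -3 + (1/9)*4 = -3 + 4/9 = -23/9)
m(u) = 68/9 (m(u) = 5 - 1*(-23/9) = 5 + 23/9 = 68/9)
M(J) = 68/9 (M(J) = (68/9)/1 = (68/9)*1 = 68/9)
R(H, b) = 0
(-746 + 1042)*R(M(7), -20) = (-746 + 1042)*0 = 296*0 = 0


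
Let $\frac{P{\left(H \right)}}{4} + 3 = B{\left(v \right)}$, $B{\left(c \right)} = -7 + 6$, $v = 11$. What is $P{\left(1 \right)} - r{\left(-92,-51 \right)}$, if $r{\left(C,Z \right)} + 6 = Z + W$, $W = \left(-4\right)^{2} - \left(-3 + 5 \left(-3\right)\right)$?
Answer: $7$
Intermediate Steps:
$B{\left(c \right)} = -1$
$P{\left(H \right)} = -16$ ($P{\left(H \right)} = -12 + 4 \left(-1\right) = -12 - 4 = -16$)
$W = 34$ ($W = 16 - \left(-3 - 15\right) = 16 - -18 = 16 + 18 = 34$)
$r{\left(C,Z \right)} = 28 + Z$ ($r{\left(C,Z \right)} = -6 + \left(Z + 34\right) = -6 + \left(34 + Z\right) = 28 + Z$)
$P{\left(1 \right)} - r{\left(-92,-51 \right)} = -16 - \left(28 - 51\right) = -16 - -23 = -16 + 23 = 7$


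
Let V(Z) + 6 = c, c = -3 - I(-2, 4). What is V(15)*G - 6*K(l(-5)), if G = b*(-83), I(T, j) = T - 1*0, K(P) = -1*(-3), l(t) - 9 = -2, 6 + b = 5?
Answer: -599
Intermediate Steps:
b = -1 (b = -6 + 5 = -1)
l(t) = 7 (l(t) = 9 - 2 = 7)
K(P) = 3
I(T, j) = T (I(T, j) = T + 0 = T)
c = -1 (c = -3 - 1*(-2) = -3 + 2 = -1)
V(Z) = -7 (V(Z) = -6 - 1 = -7)
G = 83 (G = -1*(-83) = 83)
V(15)*G - 6*K(l(-5)) = -7*83 - 6*3 = -581 - 18 = -599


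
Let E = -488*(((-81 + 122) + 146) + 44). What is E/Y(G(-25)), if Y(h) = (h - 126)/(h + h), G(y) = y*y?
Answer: -140910000/499 ≈ -2.8239e+5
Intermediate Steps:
G(y) = y²
Y(h) = (-126 + h)/(2*h) (Y(h) = (-126 + h)/((2*h)) = (-126 + h)*(1/(2*h)) = (-126 + h)/(2*h))
E = -112728 (E = -488*((41 + 146) + 44) = -488*(187 + 44) = -488*231 = -112728)
E/Y(G(-25)) = -112728*1250/(-126 + (-25)²) = -112728*1250/(-126 + 625) = -112728/((½)*(1/625)*499) = -112728/499/1250 = -112728*1250/499 = -140910000/499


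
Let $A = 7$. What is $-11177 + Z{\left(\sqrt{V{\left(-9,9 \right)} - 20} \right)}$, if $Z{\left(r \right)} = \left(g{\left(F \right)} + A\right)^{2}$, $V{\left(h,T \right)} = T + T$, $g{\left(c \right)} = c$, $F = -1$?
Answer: $-11141$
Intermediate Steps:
$V{\left(h,T \right)} = 2 T$
$Z{\left(r \right)} = 36$ ($Z{\left(r \right)} = \left(-1 + 7\right)^{2} = 6^{2} = 36$)
$-11177 + Z{\left(\sqrt{V{\left(-9,9 \right)} - 20} \right)} = -11177 + 36 = -11141$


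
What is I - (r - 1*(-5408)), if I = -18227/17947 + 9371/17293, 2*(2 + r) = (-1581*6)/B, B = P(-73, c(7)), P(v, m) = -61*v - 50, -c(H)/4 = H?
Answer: -434499742423191/80382584989 ≈ -5405.4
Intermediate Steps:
c(H) = -4*H
P(v, m) = -50 - 61*v
B = 4403 (B = -50 - 61*(-73) = -50 + 4453 = 4403)
r = -797/259 (r = -2 + (-1581*6/4403)/2 = -2 + (-9486*1/4403)/2 = -2 + (½)*(-558/259) = -2 - 279/259 = -797/259 ≈ -3.0772)
I = -147018174/310357471 (I = -18227*1/17947 + 9371*(1/17293) = -18227/17947 + 9371/17293 = -147018174/310357471 ≈ -0.47371)
I - (r - 1*(-5408)) = -147018174/310357471 - (-797/259 - 1*(-5408)) = -147018174/310357471 - (-797/259 + 5408) = -147018174/310357471 - 1*1399875/259 = -147018174/310357471 - 1399875/259 = -434499742423191/80382584989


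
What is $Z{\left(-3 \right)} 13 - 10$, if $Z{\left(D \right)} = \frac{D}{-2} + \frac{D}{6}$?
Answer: $3$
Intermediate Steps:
$Z{\left(D \right)} = - \frac{D}{3}$ ($Z{\left(D \right)} = D \left(- \frac{1}{2}\right) + D \frac{1}{6} = - \frac{D}{2} + \frac{D}{6} = - \frac{D}{3}$)
$Z{\left(-3 \right)} 13 - 10 = \left(- \frac{1}{3}\right) \left(-3\right) 13 - 10 = 1 \cdot 13 - 10 = 13 - 10 = 3$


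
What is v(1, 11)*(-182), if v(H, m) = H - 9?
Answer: 1456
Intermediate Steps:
v(H, m) = -9 + H
v(1, 11)*(-182) = (-9 + 1)*(-182) = -8*(-182) = 1456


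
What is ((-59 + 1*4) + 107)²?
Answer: 2704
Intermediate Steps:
((-59 + 1*4) + 107)² = ((-59 + 4) + 107)² = (-55 + 107)² = 52² = 2704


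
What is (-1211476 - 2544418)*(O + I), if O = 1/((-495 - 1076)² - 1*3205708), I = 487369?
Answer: -1350304092927251068/737667 ≈ -1.8305e+12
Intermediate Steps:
O = -1/737667 (O = 1/((-1571)² - 3205708) = 1/(2468041 - 3205708) = 1/(-737667) = -1/737667 ≈ -1.3556e-6)
(-1211476 - 2544418)*(O + I) = (-1211476 - 2544418)*(-1/737667 + 487369) = -3755894*359516028122/737667 = -1350304092927251068/737667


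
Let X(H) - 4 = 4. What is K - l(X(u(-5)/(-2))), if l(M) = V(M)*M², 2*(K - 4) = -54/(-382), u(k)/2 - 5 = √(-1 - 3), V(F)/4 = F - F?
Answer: 1555/382 ≈ 4.0707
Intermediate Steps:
V(F) = 0 (V(F) = 4*(F - F) = 4*0 = 0)
u(k) = 10 + 4*I (u(k) = 10 + 2*√(-1 - 3) = 10 + 2*√(-4) = 10 + 2*(2*I) = 10 + 4*I)
X(H) = 8 (X(H) = 4 + 4 = 8)
K = 1555/382 (K = 4 + (-54/(-382))/2 = 4 + (-54*(-1/382))/2 = 4 + (½)*(27/191) = 4 + 27/382 = 1555/382 ≈ 4.0707)
l(M) = 0 (l(M) = 0*M² = 0)
K - l(X(u(-5)/(-2))) = 1555/382 - 1*0 = 1555/382 + 0 = 1555/382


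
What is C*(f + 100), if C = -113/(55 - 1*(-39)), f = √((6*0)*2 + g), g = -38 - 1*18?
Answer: -5650/47 - 113*I*√14/47 ≈ -120.21 - 8.9959*I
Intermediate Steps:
g = -56 (g = -38 - 18 = -56)
f = 2*I*√14 (f = √((6*0)*2 - 56) = √(0*2 - 56) = √(0 - 56) = √(-56) = 2*I*√14 ≈ 7.4833*I)
C = -113/94 (C = -113/(55 + 39) = -113/94 ≈ -1.2021)
C*(f + 100) = -113*(2*I*√14 + 100)/94 = -113*(100 + 2*I*√14)/94 = -5650/47 - 113*I*√14/47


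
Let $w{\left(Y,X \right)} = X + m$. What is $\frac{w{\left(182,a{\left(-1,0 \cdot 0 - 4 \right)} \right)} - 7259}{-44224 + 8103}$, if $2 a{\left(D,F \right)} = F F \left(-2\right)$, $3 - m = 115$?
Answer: $\frac{7387}{36121} \approx 0.20451$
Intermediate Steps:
$m = -112$ ($m = 3 - 115 = -112$)
$a{\left(D,F \right)} = - F^{2}$ ($a{\left(D,F \right)} = \frac{F F \left(-2\right)}{2} = \frac{F^{2} \left(-2\right)}{2} = \frac{\left(-2\right) F^{2}}{2} = - F^{2}$)
$w{\left(Y,X \right)} = -112 + X$ ($w{\left(Y,X \right)} = X - 112 = -112 + X$)
$\frac{w{\left(182,a{\left(-1,0 \cdot 0 - 4 \right)} \right)} - 7259}{-44224 + 8103} = \frac{\left(-112 - \left(0 \cdot 0 - 4\right)^{2}\right) - 7259}{-44224 + 8103} = \frac{\left(-112 - \left(0 - 4\right)^{2}\right) - 7259}{-36121} = \left(\left(-112 - \left(-4\right)^{2}\right) - 7259\right) \left(- \frac{1}{36121}\right) = \left(\left(-112 - 16\right) - 7259\right) \left(- \frac{1}{36121}\right) = \left(-128 - 7259\right) \left(- \frac{1}{36121}\right) = \left(-7387\right) \left(- \frac{1}{36121}\right) = \frac{7387}{36121}$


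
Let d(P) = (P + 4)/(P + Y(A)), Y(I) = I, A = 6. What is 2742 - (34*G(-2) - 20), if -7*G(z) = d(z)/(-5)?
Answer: 96653/35 ≈ 2761.5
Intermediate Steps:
d(P) = (4 + P)/(6 + P) (d(P) = (P + 4)/(P + 6) = (4 + P)/(6 + P))
G(z) = (4 + z)/(35*(6 + z)) (G(z) = -(4 + z)/(6 + z)/(7*(-5)) = -(4 + z)/(6 + z)*(-1)/(7*5) = -(-1)*(4 + z)/(35*(6 + z)) = (4 + z)/(35*(6 + z)))
2742 - (34*G(-2) - 20) = 2742 - (34*((4 - 2)/(35*(6 - 2))) - 20) = 2742 - (34*((1/35)*2/4) - 20) = 2742 - (34*((1/35)*(¼)*2) - 20) = 2742 - (34*(1/70) - 20) = 2742 - (17/35 - 20) = 2742 - 1*(-683/35) = 2742 + 683/35 = 96653/35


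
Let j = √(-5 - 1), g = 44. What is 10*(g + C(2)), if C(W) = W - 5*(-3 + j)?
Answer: 610 - 50*I*√6 ≈ 610.0 - 122.47*I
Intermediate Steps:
j = I*√6 (j = √(-6) = I*√6 ≈ 2.4495*I)
C(W) = 15 + W - 5*I*√6 (C(W) = W - 5*(-3 + I*√6) = W + (15 - 5*I*√6) = 15 + W - 5*I*√6)
10*(g + C(2)) = 10*(44 + (15 + 2 - 5*I*√6)) = 10*(44 + (17 - 5*I*√6)) = 10*(61 - 5*I*√6) = 610 - 50*I*√6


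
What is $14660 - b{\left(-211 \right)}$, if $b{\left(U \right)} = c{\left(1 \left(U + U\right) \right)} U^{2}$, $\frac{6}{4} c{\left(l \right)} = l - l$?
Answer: $14660$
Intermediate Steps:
$c{\left(l \right)} = 0$ ($c{\left(l \right)} = \frac{2 \left(l - l\right)}{3} = \frac{2}{3} \cdot 0 = 0$)
$b{\left(U \right)} = 0$ ($b{\left(U \right)} = 0 U^{2} = 0$)
$14660 - b{\left(-211 \right)} = 14660 - 0 = 14660 + 0 = 14660$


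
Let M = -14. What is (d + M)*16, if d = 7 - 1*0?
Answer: -112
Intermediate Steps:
d = 7 (d = 7 + 0 = 7)
(d + M)*16 = (7 - 14)*16 = -7*16 = -112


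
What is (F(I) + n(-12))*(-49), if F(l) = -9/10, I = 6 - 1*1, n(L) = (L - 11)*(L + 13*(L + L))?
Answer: -3651039/10 ≈ -3.6510e+5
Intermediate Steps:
n(L) = 27*L*(-11 + L) (n(L) = (-11 + L)*(L + 13*(2*L)) = (-11 + L)*(L + 26*L) = (-11 + L)*(27*L) = 27*L*(-11 + L))
I = 5 (I = 6 - 1 = 5)
F(l) = -9/10 (F(l) = -9*⅒ = -9/10)
(F(I) + n(-12))*(-49) = (-9/10 + 27*(-12)*(-11 - 12))*(-49) = (-9/10 + 27*(-12)*(-23))*(-49) = (-9/10 + 7452)*(-49) = (74511/10)*(-49) = -3651039/10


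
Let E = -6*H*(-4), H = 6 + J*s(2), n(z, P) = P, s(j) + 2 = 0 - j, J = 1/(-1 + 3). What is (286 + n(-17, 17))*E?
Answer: 29088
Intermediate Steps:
J = ½ (J = 1/2 = ½ ≈ 0.50000)
s(j) = -2 - j (s(j) = -2 + (0 - j) = -2 - j)
H = 4 (H = 6 + (-2 - 1*2)/2 = 6 + (-2 - 2)/2 = 6 + (½)*(-4) = 6 - 2 = 4)
E = 96 (E = -6*4*(-4) = -24*(-4) = 96)
(286 + n(-17, 17))*E = (286 + 17)*96 = 303*96 = 29088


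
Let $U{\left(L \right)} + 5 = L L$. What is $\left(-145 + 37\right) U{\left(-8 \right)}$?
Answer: $-6372$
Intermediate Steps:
$U{\left(L \right)} = -5 + L^{2}$ ($U{\left(L \right)} = -5 + L L = -5 + L^{2}$)
$\left(-145 + 37\right) U{\left(-8 \right)} = \left(-145 + 37\right) \left(-5 + \left(-8\right)^{2}\right) = - 108 \left(-5 + 64\right) = \left(-108\right) 59 = -6372$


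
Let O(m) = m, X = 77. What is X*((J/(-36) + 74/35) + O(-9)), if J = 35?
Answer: -108911/180 ≈ -605.06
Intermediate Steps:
X*((J/(-36) + 74/35) + O(-9)) = 77*((35/(-36) + 74/35) - 9) = 77*((35*(-1/36) + 74*(1/35)) - 9) = 77*((-35/36 + 74/35) - 9) = 77*(1439/1260 - 9) = 77*(-9901/1260) = -108911/180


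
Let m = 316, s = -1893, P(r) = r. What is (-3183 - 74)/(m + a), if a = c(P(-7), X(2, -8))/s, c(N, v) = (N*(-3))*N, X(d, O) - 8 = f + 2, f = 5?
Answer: -2055167/199445 ≈ -10.304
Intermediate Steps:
X(d, O) = 15 (X(d, O) = 8 + (5 + 2) = 8 + 7 = 15)
c(N, v) = -3*N² (c(N, v) = (-3*N)*N = -3*N²)
a = 49/631 (a = -3*(-7)²/(-1893) = -3*49*(-1/1893) = -147*(-1/1893) = 49/631 ≈ 0.077654)
(-3183 - 74)/(m + a) = (-3183 - 74)/(316 + 49/631) = -3257/199445/631 = -3257*631/199445 = -2055167/199445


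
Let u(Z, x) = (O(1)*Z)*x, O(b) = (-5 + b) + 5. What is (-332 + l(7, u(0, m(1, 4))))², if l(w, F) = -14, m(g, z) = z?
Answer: 119716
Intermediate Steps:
O(b) = b
u(Z, x) = Z*x (u(Z, x) = (1*Z)*x = Z*x)
(-332 + l(7, u(0, m(1, 4))))² = (-332 - 14)² = (-346)² = 119716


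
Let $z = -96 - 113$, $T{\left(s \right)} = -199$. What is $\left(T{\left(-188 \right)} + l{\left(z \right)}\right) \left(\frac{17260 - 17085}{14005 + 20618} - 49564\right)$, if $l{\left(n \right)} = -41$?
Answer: $\frac{137284335760}{11541} \approx 1.1895 \cdot 10^{7}$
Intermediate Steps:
$z = -209$ ($z = -96 - 113 = -209$)
$\left(T{\left(-188 \right)} + l{\left(z \right)}\right) \left(\frac{17260 - 17085}{14005 + 20618} - 49564\right) = \left(-199 - 41\right) \left(\frac{17260 - 17085}{14005 + 20618} - 49564\right) = - 240 \left(\frac{175}{34623} - 49564\right) = \left(-240\right) \left(- \frac{1716054197}{34623}\right) = \frac{137284335760}{11541}$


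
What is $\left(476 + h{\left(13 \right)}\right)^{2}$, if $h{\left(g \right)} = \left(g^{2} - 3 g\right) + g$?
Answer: $383161$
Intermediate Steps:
$h{\left(g \right)} = g^{2} - 2 g$
$\left(476 + h{\left(13 \right)}\right)^{2} = \left(476 + 13 \left(-2 + 13\right)\right)^{2} = \left(476 + 13 \cdot 11\right)^{2} = \left(476 + 143\right)^{2} = 619^{2} = 383161$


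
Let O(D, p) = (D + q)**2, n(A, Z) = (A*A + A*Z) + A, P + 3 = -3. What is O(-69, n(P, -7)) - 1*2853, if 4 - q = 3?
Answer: 1771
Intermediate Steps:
P = -6 (P = -3 - 3 = -6)
q = 1 (q = 4 - 1*3 = 4 - 3 = 1)
n(A, Z) = A + A**2 + A*Z (n(A, Z) = (A**2 + A*Z) + A = A + A**2 + A*Z)
O(D, p) = (1 + D)**2 (O(D, p) = (D + 1)**2 = (1 + D)**2)
O(-69, n(P, -7)) - 1*2853 = (1 - 69)**2 - 1*2853 = (-68)**2 - 2853 = 4624 - 2853 = 1771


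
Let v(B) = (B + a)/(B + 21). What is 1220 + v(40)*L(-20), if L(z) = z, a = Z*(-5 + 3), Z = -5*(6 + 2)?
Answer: 72020/61 ≈ 1180.7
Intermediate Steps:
Z = -40 (Z = -5*8 = -40)
a = 80 (a = -40*(-5 + 3) = -40*(-2) = 80)
v(B) = (80 + B)/(21 + B) (v(B) = (B + 80)/(B + 21) = (80 + B)/(21 + B))
1220 + v(40)*L(-20) = 1220 + ((80 + 40)/(21 + 40))*(-20) = 1220 + (120/61)*(-20) = 1220 - 2400/61 = 72020/61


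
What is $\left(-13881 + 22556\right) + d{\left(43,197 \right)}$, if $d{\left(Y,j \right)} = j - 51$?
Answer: $8821$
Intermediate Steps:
$d{\left(Y,j \right)} = -51 + j$ ($d{\left(Y,j \right)} = j - 51 = -51 + j$)
$\left(-13881 + 22556\right) + d{\left(43,197 \right)} = \left(-13881 + 22556\right) + \left(-51 + 197\right) = 8675 + 146 = 8821$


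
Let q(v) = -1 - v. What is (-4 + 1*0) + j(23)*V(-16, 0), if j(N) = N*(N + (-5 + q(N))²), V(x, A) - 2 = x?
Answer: -278212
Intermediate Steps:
V(x, A) = 2 + x
j(N) = N*(N + (-6 - N)²) (j(N) = N*(N + (-5 + (-1 - N))²) = N*(N + (-6 - N)²))
(-4 + 1*0) + j(23)*V(-16, 0) = (-4 + 1*0) + (23*(23 + (6 + 23)²))*(2 - 16) = (-4 + 0) + (23*(23 + 29²))*(-14) = -4 + (23*(23 + 841))*(-14) = -4 + (23*864)*(-14) = -4 + 19872*(-14) = -4 - 278208 = -278212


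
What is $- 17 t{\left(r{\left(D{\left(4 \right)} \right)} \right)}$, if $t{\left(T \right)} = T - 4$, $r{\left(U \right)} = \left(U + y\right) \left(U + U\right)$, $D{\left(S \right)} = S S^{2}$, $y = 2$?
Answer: $-143548$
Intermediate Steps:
$D{\left(S \right)} = S^{3}$
$r{\left(U \right)} = 2 U \left(2 + U\right)$ ($r{\left(U \right)} = \left(U + 2\right) \left(U + U\right) = \left(2 + U\right) 2 U = 2 U \left(2 + U\right)$)
$t{\left(T \right)} = -4 + T$
$- 17 t{\left(r{\left(D{\left(4 \right)} \right)} \right)} = - 17 \left(-4 + 2 \cdot 4^{3} \left(2 + 4^{3}\right)\right) = - 17 \left(-4 + 2 \cdot 64 \left(2 + 64\right)\right) = - 17 \left(-4 + 2 \cdot 64 \cdot 66\right) = - 17 \left(-4 + 8448\right) = \left(-17\right) 8444 = -143548$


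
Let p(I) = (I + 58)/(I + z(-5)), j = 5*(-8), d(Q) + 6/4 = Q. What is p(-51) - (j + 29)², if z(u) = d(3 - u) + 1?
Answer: -10541/87 ≈ -121.16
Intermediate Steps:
d(Q) = -3/2 + Q
j = -40
z(u) = 5/2 - u (z(u) = (-3/2 + (3 - u)) + 1 = (3/2 - u) + 1 = 5/2 - u)
p(I) = (58 + I)/(15/2 + I) (p(I) = (I + 58)/(I + (5/2 - 1*(-5))) = (58 + I)/(I + (5/2 + 5)) = (58 + I)/(I + 15/2) = (58 + I)/(15/2 + I))
p(-51) - (j + 29)² = 2*(58 - 51)/(15 + 2*(-51)) - (-40 + 29)² = 2*7/(15 - 102) - 1*(-11)² = 2*7/(-87) - 1*121 = 2*(-1/87)*7 - 121 = -14/87 - 121 = -10541/87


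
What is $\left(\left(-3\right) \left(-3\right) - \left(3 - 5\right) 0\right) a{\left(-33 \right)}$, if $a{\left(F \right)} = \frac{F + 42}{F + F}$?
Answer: $- \frac{27}{22} \approx -1.2273$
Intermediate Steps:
$a{\left(F \right)} = \frac{42 + F}{2 F}$
$\left(\left(-3\right) \left(-3\right) - \left(3 - 5\right) 0\right) a{\left(-33 \right)} = \left(\left(-3\right) \left(-3\right) - \left(3 - 5\right) 0\right) \frac{42 - 33}{2 \left(-33\right)} = \left(9 - \left(-2\right) 0\right) \frac{1}{2} \left(- \frac{1}{33}\right) 9 = \left(9 - 0\right) \left(- \frac{3}{22}\right) = \left(9 + 0\right) \left(- \frac{3}{22}\right) = 9 \left(- \frac{3}{22}\right) = - \frac{27}{22}$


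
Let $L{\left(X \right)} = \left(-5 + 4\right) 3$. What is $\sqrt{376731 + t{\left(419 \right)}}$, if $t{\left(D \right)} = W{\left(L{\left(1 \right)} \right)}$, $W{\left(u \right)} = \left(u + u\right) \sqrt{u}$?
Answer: $\sqrt{376731 - 6 i \sqrt{3}} \approx 613.78 - 0.008 i$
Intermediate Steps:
$L{\left(X \right)} = -3$ ($L{\left(X \right)} = \left(-1\right) 3 = -3$)
$W{\left(u \right)} = 2 u^{\frac{3}{2}}$ ($W{\left(u \right)} = 2 u \sqrt{u} = 2 u^{\frac{3}{2}}$)
$t{\left(D \right)} = - 6 i \sqrt{3}$ ($t{\left(D \right)} = 2 \left(-3\right)^{\frac{3}{2}} = 2 \left(- 3 i \sqrt{3}\right) = - 6 i \sqrt{3}$)
$\sqrt{376731 + t{\left(419 \right)}} = \sqrt{376731 - 6 i \sqrt{3}}$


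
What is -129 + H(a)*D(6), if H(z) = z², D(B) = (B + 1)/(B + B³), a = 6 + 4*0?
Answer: -4731/37 ≈ -127.86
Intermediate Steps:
a = 6 (a = 6 + 0 = 6)
D(B) = (1 + B)/(B + B³)
-129 + H(a)*D(6) = -129 + 6²*((1 + 6)/(6 + 6³)) = -129 + 36*(7/(6 + 216)) = -129 + 36*(7/222) = -129 + 42/37 = -4731/37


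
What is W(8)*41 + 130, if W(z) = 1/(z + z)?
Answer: 2121/16 ≈ 132.56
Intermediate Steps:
W(z) = 1/(2*z)
W(8)*41 + 130 = ((½)/8)*41 + 130 = ((½)*(⅛))*41 + 130 = (1/16)*41 + 130 = 41/16 + 130 = 2121/16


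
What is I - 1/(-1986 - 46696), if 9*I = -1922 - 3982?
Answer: -31935391/48682 ≈ -656.00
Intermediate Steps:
I = -656 (I = (-1922 - 3982)/9 = (⅑)*(-5904) = -656)
I - 1/(-1986 - 46696) = -656 - 1/(-1986 - 46696) = -656 - 1/(-48682) = -656 - 1*(-1/48682) = -656 + 1/48682 = -31935391/48682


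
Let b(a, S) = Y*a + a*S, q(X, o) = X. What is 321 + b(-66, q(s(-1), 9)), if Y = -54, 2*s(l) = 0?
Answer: 3885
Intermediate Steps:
s(l) = 0 (s(l) = (½)*0 = 0)
b(a, S) = -54*a + S*a (b(a, S) = -54*a + a*S = -54*a + S*a)
321 + b(-66, q(s(-1), 9)) = 321 - 66*(-54 + 0) = 321 - 66*(-54) = 321 + 3564 = 3885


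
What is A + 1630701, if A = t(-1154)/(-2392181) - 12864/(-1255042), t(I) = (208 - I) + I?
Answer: 2447916732749737825/1501143813301 ≈ 1.6307e+6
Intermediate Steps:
t(I) = 208
A = 15255983824/1501143813301 (A = 208/(-2392181) - 12864/(-1255042) = 208*(-1/2392181) - 12864*(-1/1255042) = -208/2392181 + 6432/627521 = 15255983824/1501143813301 ≈ 0.010163)
A + 1630701 = 15255983824/1501143813301 + 1630701 = 2447916732749737825/1501143813301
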